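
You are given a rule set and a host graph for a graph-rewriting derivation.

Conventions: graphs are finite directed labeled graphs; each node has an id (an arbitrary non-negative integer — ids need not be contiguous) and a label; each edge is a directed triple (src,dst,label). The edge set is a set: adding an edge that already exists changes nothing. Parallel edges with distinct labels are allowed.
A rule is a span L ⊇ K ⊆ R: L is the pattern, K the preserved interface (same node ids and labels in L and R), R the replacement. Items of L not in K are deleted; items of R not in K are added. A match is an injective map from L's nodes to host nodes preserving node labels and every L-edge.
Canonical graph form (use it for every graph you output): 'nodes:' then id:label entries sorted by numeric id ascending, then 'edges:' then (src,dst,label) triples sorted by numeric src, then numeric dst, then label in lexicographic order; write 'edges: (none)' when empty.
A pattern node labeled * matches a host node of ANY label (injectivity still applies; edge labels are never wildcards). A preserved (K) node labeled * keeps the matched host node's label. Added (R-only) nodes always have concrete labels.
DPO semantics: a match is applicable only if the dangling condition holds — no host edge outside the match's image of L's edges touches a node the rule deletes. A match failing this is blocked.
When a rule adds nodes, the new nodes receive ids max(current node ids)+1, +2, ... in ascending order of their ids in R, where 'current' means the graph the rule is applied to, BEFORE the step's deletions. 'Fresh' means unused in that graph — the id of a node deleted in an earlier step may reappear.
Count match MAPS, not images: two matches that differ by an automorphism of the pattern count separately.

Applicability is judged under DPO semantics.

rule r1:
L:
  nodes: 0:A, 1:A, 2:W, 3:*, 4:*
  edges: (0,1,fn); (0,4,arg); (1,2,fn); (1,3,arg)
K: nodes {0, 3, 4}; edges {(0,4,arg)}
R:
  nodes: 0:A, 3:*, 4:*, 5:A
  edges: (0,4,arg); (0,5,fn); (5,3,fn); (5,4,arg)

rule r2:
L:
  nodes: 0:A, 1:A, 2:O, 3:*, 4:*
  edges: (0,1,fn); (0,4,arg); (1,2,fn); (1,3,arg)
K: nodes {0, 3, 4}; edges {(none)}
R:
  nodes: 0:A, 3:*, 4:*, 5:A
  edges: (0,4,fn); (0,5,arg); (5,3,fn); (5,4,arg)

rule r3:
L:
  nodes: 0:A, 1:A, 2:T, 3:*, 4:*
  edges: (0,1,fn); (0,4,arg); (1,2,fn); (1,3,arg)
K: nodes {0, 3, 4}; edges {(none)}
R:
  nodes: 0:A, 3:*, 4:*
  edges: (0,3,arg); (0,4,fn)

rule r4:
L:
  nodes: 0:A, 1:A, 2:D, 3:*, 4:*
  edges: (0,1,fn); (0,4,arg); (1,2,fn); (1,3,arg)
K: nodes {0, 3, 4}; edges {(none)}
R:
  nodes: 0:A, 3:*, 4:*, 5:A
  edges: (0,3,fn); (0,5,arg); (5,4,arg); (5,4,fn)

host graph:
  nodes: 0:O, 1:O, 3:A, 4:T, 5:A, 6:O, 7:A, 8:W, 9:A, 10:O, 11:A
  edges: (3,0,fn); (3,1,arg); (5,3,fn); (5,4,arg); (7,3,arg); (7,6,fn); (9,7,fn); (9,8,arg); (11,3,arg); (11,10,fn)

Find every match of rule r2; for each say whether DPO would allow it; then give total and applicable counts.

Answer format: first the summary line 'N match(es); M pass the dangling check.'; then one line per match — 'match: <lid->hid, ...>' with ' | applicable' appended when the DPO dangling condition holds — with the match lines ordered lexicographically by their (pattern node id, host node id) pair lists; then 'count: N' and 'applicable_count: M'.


2 match(es); 1 pass the dangling check.
match: 0->5, 1->3, 2->0, 3->1, 4->4
match: 0->9, 1->7, 2->6, 3->3, 4->8 | applicable
count: 2
applicable_count: 1


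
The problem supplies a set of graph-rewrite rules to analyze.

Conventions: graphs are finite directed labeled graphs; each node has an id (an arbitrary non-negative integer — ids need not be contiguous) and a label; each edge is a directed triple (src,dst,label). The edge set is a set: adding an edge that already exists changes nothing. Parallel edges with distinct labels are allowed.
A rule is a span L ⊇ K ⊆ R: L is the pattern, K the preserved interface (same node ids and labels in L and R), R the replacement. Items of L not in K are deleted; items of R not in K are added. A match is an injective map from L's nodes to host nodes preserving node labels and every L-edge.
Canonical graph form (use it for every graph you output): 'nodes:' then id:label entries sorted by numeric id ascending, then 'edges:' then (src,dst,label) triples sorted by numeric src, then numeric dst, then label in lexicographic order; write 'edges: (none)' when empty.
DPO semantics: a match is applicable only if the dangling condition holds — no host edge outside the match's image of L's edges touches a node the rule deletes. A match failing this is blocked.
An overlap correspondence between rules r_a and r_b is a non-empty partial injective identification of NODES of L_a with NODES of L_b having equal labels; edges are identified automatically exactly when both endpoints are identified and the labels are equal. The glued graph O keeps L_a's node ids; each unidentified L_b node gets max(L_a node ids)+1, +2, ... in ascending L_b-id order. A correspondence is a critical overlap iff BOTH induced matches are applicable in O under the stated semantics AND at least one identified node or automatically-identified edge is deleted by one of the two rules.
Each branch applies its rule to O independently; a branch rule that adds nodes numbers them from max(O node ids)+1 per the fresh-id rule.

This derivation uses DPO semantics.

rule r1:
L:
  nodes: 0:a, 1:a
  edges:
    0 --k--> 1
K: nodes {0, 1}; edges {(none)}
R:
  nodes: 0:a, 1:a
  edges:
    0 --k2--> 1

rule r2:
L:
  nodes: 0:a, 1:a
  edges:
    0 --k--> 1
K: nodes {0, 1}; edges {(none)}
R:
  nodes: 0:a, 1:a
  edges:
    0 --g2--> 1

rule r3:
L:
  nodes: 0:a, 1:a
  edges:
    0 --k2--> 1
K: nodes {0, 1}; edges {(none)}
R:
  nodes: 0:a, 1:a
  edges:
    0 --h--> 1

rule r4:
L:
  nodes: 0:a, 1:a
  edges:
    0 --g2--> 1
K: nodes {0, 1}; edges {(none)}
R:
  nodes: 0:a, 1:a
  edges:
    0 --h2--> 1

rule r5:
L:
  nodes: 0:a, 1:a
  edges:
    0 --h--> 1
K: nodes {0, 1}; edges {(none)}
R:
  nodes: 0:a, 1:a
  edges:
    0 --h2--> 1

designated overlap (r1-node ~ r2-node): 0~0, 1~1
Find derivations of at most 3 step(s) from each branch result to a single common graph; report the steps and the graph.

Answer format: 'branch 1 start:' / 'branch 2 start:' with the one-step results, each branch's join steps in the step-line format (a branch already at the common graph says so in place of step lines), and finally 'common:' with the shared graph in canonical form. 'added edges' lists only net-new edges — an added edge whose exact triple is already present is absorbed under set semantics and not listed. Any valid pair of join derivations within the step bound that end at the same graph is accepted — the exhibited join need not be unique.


branch 1 start:
nodes: 0:a, 1:a
edges: (0,1,k2)
branch 2 start:
nodes: 0:a, 1:a
edges: (0,1,g2)
branch 1 step 1: rule r3; match: 0->0, 1->1; deleted nodes (none); deleted edges (0,1,k2); added nodes (none); added edges (0,1,h); result: nodes: 0:a, 1:a edges: (0,1,h)
branch 1 step 2: rule r5; match: 0->0, 1->1; deleted nodes (none); deleted edges (0,1,h); added nodes (none); added edges (0,1,h2); result: nodes: 0:a, 1:a edges: (0,1,h2)
branch 2 step 1: rule r4; match: 0->0, 1->1; deleted nodes (none); deleted edges (0,1,g2); added nodes (none); added edges (0,1,h2); result: nodes: 0:a, 1:a edges: (0,1,h2)
common:
nodes: 0:a, 1:a
edges: (0,1,h2)


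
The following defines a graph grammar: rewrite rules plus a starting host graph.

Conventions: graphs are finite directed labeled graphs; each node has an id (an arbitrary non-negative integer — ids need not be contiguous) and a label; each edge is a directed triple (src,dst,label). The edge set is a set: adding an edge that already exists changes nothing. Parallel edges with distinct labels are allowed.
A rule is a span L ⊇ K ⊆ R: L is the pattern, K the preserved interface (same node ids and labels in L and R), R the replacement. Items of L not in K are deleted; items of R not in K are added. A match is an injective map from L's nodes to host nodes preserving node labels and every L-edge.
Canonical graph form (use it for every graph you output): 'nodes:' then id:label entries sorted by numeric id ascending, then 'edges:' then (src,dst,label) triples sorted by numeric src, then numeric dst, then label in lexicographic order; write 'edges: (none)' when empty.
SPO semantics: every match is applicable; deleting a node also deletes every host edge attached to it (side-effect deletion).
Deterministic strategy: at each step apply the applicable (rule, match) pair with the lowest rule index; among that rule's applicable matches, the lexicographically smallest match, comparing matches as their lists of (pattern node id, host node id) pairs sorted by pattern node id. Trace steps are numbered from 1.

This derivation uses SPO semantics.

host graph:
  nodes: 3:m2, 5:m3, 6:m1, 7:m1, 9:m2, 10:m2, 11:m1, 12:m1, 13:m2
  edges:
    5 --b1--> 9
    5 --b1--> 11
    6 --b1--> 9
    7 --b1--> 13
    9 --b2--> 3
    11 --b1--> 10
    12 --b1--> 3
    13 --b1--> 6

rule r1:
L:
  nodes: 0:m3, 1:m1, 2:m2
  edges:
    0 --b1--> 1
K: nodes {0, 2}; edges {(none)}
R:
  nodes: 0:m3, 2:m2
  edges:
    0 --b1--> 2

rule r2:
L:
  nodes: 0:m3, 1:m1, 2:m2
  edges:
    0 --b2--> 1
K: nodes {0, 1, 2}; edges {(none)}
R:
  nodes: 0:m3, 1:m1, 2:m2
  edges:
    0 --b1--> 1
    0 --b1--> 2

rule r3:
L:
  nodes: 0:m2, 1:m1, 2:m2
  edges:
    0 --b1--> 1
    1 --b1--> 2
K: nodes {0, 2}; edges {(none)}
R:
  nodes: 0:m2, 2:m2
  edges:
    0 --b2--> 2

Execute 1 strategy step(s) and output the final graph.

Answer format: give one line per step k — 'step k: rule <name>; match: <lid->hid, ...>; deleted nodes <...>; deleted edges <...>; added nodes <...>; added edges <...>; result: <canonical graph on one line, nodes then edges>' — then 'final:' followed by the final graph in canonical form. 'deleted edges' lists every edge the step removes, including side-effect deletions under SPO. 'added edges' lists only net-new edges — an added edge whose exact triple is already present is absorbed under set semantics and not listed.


step 1: rule r1; match: 0->5, 1->11, 2->3; deleted nodes 11; deleted edges (5,11,b1); (11,10,b1); added nodes (none); added edges (5,3,b1); result: nodes: 3:m2, 5:m3, 6:m1, 7:m1, 9:m2, 10:m2, 12:m1, 13:m2 edges: (5,3,b1); (5,9,b1); (6,9,b1); (7,13,b1); (9,3,b2); (12,3,b1); (13,6,b1)
final:
nodes: 3:m2, 5:m3, 6:m1, 7:m1, 9:m2, 10:m2, 12:m1, 13:m2
edges: (5,3,b1); (5,9,b1); (6,9,b1); (7,13,b1); (9,3,b2); (12,3,b1); (13,6,b1)


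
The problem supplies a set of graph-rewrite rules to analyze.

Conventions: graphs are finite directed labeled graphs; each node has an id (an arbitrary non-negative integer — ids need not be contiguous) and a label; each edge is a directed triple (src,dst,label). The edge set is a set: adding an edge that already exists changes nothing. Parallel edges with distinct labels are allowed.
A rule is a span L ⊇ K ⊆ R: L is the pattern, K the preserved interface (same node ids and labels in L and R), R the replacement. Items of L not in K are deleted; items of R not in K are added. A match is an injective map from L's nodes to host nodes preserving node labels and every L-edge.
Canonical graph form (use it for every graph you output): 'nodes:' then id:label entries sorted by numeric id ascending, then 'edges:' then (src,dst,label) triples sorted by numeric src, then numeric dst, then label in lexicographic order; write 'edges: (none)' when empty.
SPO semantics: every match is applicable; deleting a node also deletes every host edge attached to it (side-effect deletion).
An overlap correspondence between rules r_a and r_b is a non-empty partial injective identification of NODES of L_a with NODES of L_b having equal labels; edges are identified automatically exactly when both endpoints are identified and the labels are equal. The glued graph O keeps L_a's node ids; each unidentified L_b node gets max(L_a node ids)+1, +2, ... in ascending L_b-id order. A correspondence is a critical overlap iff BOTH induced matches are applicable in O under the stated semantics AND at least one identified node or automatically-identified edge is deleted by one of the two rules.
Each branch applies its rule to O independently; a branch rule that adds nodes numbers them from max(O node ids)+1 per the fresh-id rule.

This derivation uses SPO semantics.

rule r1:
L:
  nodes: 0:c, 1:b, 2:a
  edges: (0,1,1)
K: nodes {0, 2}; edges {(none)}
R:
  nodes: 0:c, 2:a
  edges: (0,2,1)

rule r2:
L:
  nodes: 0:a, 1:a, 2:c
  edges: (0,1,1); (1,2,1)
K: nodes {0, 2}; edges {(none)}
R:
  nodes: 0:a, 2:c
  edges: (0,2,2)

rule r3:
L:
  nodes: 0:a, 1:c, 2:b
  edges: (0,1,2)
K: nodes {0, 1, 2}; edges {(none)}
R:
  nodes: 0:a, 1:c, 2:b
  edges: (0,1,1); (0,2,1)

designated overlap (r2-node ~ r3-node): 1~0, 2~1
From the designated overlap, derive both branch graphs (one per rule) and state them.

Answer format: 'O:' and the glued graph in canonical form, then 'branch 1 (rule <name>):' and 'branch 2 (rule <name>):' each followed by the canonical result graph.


O:
nodes: 0:a, 1:a, 2:c, 3:b
edges: (0,1,1); (1,2,1); (1,2,2)
branch 1 (rule r2):
nodes: 0:a, 2:c, 3:b
edges: (0,2,2)
branch 2 (rule r3):
nodes: 0:a, 1:a, 2:c, 3:b
edges: (0,1,1); (1,2,1); (1,3,1)


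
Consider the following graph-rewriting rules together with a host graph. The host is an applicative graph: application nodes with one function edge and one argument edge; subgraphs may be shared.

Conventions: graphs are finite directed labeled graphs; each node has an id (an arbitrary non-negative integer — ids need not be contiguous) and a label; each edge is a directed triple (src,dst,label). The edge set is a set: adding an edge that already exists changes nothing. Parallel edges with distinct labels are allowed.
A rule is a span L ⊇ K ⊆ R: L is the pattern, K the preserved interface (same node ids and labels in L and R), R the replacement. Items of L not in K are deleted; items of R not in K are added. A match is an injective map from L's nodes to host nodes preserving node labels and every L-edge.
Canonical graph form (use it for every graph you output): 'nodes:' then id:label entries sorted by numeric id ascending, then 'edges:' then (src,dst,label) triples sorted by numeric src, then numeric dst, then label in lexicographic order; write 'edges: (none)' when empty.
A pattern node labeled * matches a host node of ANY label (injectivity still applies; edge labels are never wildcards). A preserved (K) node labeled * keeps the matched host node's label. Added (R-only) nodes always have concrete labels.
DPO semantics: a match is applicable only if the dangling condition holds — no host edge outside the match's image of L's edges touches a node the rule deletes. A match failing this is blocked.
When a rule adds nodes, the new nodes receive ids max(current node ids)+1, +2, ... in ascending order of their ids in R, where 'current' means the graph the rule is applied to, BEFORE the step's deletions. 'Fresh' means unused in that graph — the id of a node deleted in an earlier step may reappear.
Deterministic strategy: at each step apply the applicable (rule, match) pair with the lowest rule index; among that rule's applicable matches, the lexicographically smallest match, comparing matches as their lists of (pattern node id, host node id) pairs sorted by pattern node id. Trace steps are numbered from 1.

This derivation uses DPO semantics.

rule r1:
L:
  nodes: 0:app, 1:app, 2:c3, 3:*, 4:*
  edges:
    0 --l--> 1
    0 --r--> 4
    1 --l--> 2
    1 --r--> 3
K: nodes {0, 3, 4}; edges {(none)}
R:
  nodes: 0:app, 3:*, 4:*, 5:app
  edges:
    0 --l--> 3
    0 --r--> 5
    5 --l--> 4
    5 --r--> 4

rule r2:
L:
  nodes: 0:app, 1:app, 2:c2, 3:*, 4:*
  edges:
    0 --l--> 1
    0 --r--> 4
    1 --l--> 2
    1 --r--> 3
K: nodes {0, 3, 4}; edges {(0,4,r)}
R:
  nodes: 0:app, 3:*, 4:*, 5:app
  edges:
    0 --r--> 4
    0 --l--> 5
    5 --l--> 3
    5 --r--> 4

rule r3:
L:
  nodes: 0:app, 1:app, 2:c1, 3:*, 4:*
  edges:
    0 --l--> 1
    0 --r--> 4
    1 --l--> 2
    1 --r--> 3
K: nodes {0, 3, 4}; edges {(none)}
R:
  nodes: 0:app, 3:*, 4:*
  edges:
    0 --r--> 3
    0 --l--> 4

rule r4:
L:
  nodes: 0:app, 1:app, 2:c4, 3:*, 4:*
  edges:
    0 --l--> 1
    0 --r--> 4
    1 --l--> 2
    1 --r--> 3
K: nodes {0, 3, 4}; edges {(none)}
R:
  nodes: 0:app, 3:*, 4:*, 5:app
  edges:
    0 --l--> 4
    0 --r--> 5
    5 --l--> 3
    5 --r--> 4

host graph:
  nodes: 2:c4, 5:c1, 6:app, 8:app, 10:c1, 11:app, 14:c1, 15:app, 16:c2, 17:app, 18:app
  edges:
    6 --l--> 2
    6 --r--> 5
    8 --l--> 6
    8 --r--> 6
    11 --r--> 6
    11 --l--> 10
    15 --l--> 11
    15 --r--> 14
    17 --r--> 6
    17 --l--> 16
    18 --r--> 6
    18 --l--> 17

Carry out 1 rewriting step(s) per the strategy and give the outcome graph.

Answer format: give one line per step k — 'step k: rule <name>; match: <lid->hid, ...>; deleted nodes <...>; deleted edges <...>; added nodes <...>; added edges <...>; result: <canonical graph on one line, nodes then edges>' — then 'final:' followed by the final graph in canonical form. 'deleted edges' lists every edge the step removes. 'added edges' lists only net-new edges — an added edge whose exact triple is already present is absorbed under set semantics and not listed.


step 1: rule r3; match: 0->15, 1->11, 2->10, 3->6, 4->14; deleted nodes 10, 11; deleted edges (11,6,r); (11,10,l); (15,11,l); (15,14,r); added nodes (none); added edges (15,6,r); (15,14,l); result: nodes: 2:c4, 5:c1, 6:app, 8:app, 14:c1, 15:app, 16:c2, 17:app, 18:app edges: (6,2,l); (6,5,r); (8,6,l); (8,6,r); (15,6,r); (15,14,l); (17,6,r); (17,16,l); (18,6,r); (18,17,l)
final:
nodes: 2:c4, 5:c1, 6:app, 8:app, 14:c1, 15:app, 16:c2, 17:app, 18:app
edges: (6,2,l); (6,5,r); (8,6,l); (8,6,r); (15,6,r); (15,14,l); (17,6,r); (17,16,l); (18,6,r); (18,17,l)


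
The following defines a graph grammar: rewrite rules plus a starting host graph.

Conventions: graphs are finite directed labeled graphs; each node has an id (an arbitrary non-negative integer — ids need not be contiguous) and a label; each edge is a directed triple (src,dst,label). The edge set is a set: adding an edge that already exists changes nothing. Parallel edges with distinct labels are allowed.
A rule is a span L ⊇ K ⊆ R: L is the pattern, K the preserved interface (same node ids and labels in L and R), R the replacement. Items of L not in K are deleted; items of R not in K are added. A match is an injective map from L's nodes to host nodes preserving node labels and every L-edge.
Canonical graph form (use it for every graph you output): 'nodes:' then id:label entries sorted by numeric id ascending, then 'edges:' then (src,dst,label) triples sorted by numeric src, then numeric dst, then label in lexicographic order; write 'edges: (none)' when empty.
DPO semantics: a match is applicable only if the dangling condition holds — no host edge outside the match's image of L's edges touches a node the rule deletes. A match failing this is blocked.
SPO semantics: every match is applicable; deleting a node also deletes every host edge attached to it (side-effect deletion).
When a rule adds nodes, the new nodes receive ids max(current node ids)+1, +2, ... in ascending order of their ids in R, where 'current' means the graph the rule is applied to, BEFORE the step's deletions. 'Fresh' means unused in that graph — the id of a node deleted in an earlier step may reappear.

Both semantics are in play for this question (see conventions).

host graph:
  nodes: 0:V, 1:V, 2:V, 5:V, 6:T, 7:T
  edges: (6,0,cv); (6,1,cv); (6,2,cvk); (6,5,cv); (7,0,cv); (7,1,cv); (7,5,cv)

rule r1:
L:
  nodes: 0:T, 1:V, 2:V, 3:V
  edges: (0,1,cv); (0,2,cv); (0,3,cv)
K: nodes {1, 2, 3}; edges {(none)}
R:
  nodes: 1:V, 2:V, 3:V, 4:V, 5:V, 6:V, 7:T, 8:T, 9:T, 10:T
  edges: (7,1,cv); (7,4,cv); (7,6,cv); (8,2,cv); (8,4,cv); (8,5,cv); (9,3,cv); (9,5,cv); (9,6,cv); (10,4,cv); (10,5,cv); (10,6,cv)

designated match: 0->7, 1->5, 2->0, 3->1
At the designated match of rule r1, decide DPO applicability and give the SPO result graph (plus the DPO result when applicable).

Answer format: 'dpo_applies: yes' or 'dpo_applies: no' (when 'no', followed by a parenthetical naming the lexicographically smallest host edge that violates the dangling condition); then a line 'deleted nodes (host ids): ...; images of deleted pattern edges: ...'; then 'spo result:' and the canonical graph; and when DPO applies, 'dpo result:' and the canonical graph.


dpo_applies: yes
deleted nodes (host ids): 7; images of deleted pattern edges: (7,0,cv); (7,1,cv); (7,5,cv)
spo result:
nodes: 0:V, 1:V, 2:V, 5:V, 6:T, 8:V, 9:V, 10:V, 11:T, 12:T, 13:T, 14:T
edges: (6,0,cv); (6,1,cv); (6,2,cvk); (6,5,cv); (11,5,cv); (11,8,cv); (11,10,cv); (12,0,cv); (12,8,cv); (12,9,cv); (13,1,cv); (13,9,cv); (13,10,cv); (14,8,cv); (14,9,cv); (14,10,cv)
dpo result:
nodes: 0:V, 1:V, 2:V, 5:V, 6:T, 8:V, 9:V, 10:V, 11:T, 12:T, 13:T, 14:T
edges: (6,0,cv); (6,1,cv); (6,2,cvk); (6,5,cv); (11,5,cv); (11,8,cv); (11,10,cv); (12,0,cv); (12,8,cv); (12,9,cv); (13,1,cv); (13,9,cv); (13,10,cv); (14,8,cv); (14,9,cv); (14,10,cv)


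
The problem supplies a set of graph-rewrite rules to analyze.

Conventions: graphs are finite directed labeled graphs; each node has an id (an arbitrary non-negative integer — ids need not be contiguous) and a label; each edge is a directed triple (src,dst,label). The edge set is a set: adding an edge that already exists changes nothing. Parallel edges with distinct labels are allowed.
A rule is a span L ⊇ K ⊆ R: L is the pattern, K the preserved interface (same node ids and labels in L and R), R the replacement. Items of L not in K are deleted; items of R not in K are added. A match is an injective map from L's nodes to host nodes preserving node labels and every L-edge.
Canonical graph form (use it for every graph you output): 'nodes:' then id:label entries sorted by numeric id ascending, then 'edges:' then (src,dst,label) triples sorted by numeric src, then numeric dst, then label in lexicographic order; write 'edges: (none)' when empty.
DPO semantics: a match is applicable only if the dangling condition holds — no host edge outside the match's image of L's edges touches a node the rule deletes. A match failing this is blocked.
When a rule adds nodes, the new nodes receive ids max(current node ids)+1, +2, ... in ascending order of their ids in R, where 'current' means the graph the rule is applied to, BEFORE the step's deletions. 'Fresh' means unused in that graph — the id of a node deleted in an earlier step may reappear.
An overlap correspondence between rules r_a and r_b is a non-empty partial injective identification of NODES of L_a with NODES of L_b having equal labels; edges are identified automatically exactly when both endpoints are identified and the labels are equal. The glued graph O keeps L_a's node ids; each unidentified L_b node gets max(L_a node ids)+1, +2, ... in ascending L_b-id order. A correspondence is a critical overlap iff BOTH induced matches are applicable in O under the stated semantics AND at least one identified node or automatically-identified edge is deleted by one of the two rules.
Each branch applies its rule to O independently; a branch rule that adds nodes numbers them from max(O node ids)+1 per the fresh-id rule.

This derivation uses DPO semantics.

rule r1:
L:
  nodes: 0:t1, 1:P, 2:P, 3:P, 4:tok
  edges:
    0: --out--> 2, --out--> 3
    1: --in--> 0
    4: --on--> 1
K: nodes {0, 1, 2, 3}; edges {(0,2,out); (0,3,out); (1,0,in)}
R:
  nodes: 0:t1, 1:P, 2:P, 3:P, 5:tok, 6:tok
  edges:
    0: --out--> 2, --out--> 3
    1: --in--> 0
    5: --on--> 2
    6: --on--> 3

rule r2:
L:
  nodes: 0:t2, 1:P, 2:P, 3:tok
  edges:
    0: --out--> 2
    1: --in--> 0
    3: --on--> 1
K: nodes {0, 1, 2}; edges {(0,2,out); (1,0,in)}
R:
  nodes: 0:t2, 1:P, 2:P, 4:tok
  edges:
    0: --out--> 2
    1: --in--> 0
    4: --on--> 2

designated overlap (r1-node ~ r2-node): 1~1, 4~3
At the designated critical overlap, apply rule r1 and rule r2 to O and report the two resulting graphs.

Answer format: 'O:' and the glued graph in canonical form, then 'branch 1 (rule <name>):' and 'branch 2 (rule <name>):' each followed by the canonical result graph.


O:
nodes: 0:t1, 1:P, 2:P, 3:P, 4:tok, 5:t2, 6:P
edges: (0,2,out); (0,3,out); (1,0,in); (1,5,in); (4,1,on); (5,6,out)
branch 1 (rule r1):
nodes: 0:t1, 1:P, 2:P, 3:P, 5:t2, 6:P, 7:tok, 8:tok
edges: (0,2,out); (0,3,out); (1,0,in); (1,5,in); (5,6,out); (7,2,on); (8,3,on)
branch 2 (rule r2):
nodes: 0:t1, 1:P, 2:P, 3:P, 5:t2, 6:P, 7:tok
edges: (0,2,out); (0,3,out); (1,0,in); (1,5,in); (5,6,out); (7,6,on)


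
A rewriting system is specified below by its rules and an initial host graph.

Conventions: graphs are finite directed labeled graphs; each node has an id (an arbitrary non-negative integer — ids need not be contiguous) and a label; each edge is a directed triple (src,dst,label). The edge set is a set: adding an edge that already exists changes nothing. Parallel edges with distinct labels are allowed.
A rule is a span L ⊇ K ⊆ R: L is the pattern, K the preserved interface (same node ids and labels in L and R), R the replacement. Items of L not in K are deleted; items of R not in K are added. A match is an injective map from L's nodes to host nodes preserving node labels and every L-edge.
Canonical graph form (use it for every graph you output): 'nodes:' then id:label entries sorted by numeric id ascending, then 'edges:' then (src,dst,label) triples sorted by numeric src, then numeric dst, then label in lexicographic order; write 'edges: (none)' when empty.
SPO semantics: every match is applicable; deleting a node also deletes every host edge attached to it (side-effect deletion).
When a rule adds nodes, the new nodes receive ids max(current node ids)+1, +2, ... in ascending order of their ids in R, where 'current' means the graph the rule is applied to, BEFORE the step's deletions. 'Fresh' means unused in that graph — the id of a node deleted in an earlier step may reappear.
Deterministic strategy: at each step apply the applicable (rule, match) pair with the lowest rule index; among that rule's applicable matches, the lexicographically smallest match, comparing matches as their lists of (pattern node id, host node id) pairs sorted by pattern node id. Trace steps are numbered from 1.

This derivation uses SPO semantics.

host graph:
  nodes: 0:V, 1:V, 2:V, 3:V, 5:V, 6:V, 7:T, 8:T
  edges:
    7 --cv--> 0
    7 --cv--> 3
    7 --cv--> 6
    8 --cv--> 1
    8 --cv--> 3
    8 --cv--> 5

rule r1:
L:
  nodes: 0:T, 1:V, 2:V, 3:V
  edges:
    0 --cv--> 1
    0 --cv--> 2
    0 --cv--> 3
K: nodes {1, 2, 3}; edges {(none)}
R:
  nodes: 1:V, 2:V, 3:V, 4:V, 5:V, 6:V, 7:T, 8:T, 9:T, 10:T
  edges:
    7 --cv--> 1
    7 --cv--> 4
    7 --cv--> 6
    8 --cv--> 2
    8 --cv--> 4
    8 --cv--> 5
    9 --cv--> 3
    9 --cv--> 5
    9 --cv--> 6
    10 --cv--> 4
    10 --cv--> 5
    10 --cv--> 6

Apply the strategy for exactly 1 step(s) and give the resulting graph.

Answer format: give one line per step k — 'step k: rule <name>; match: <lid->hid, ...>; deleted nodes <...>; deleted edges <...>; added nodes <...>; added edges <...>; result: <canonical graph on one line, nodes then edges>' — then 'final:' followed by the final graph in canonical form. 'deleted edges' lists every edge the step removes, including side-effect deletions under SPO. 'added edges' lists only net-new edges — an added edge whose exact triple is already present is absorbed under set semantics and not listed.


step 1: rule r1; match: 0->7, 1->0, 2->3, 3->6; deleted nodes 7; deleted edges (7,0,cv); (7,3,cv); (7,6,cv); added nodes 9, 10, 11, 12, 13, 14, 15; added edges (12,0,cv); (12,9,cv); (12,11,cv); (13,3,cv); (13,9,cv); (13,10,cv); (14,6,cv); (14,10,cv); (14,11,cv); (15,9,cv); (15,10,cv); (15,11,cv); result: nodes: 0:V, 1:V, 2:V, 3:V, 5:V, 6:V, 8:T, 9:V, 10:V, 11:V, 12:T, 13:T, 14:T, 15:T edges: (8,1,cv); (8,3,cv); (8,5,cv); (12,0,cv); (12,9,cv); (12,11,cv); (13,3,cv); (13,9,cv); (13,10,cv); (14,6,cv); (14,10,cv); (14,11,cv); (15,9,cv); (15,10,cv); (15,11,cv)
final:
nodes: 0:V, 1:V, 2:V, 3:V, 5:V, 6:V, 8:T, 9:V, 10:V, 11:V, 12:T, 13:T, 14:T, 15:T
edges: (8,1,cv); (8,3,cv); (8,5,cv); (12,0,cv); (12,9,cv); (12,11,cv); (13,3,cv); (13,9,cv); (13,10,cv); (14,6,cv); (14,10,cv); (14,11,cv); (15,9,cv); (15,10,cv); (15,11,cv)


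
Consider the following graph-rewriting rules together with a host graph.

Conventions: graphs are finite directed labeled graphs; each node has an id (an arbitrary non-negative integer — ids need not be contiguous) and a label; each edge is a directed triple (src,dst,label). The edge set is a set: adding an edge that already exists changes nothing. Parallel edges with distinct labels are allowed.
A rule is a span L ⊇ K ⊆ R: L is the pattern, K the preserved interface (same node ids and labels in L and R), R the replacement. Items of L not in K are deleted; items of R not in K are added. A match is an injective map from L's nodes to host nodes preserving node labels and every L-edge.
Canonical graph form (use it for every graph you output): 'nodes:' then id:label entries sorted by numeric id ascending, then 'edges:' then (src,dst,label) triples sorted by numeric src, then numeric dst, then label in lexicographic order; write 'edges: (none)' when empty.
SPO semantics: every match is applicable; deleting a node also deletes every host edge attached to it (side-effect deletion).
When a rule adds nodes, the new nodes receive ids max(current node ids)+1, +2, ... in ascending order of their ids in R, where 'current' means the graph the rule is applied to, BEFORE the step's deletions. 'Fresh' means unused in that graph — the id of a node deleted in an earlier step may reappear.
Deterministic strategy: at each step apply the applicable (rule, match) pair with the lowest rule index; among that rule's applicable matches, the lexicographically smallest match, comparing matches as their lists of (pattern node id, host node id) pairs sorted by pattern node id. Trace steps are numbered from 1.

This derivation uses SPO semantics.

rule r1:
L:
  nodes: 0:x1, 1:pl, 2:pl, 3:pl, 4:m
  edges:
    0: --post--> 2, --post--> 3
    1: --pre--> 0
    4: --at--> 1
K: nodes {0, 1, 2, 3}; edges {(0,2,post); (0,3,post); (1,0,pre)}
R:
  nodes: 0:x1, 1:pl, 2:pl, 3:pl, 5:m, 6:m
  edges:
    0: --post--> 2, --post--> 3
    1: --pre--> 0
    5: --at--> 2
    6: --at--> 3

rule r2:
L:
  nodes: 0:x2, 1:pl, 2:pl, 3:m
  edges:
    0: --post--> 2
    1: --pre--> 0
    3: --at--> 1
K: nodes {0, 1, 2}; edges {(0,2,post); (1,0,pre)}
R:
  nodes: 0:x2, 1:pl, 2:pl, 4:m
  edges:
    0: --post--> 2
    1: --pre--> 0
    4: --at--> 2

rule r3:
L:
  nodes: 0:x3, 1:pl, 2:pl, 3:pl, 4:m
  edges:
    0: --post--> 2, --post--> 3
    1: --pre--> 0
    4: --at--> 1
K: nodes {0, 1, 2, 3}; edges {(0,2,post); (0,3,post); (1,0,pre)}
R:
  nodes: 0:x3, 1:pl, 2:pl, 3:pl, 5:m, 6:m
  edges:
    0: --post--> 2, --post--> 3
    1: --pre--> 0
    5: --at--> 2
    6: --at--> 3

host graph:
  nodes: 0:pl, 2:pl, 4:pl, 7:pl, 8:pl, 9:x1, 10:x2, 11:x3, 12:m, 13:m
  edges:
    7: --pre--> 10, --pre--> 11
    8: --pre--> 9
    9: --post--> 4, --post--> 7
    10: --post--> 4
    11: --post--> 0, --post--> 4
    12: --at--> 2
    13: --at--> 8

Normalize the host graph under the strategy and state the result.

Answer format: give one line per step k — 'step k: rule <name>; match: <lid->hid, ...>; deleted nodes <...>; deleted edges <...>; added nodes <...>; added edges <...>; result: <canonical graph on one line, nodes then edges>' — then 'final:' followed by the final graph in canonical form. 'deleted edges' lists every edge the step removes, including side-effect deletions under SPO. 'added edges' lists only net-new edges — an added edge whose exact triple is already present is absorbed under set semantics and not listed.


step 1: rule r1; match: 0->9, 1->8, 2->4, 3->7, 4->13; deleted nodes 13; deleted edges (13,8,at); added nodes 14, 15; added edges (14,4,at); (15,7,at); result: nodes: 0:pl, 2:pl, 4:pl, 7:pl, 8:pl, 9:x1, 10:x2, 11:x3, 12:m, 14:m, 15:m edges: (7,10,pre); (7,11,pre); (8,9,pre); (9,4,post); (9,7,post); (10,4,post); (11,0,post); (11,4,post); (12,2,at); (14,4,at); (15,7,at)
step 2: rule r2; match: 0->10, 1->7, 2->4, 3->15; deleted nodes 15; deleted edges (15,7,at); added nodes 16; added edges (16,4,at); result: nodes: 0:pl, 2:pl, 4:pl, 7:pl, 8:pl, 9:x1, 10:x2, 11:x3, 12:m, 14:m, 16:m edges: (7,10,pre); (7,11,pre); (8,9,pre); (9,4,post); (9,7,post); (10,4,post); (11,0,post); (11,4,post); (12,2,at); (14,4,at); (16,4,at)
final:
nodes: 0:pl, 2:pl, 4:pl, 7:pl, 8:pl, 9:x1, 10:x2, 11:x3, 12:m, 14:m, 16:m
edges: (7,10,pre); (7,11,pre); (8,9,pre); (9,4,post); (9,7,post); (10,4,post); (11,0,post); (11,4,post); (12,2,at); (14,4,at); (16,4,at)


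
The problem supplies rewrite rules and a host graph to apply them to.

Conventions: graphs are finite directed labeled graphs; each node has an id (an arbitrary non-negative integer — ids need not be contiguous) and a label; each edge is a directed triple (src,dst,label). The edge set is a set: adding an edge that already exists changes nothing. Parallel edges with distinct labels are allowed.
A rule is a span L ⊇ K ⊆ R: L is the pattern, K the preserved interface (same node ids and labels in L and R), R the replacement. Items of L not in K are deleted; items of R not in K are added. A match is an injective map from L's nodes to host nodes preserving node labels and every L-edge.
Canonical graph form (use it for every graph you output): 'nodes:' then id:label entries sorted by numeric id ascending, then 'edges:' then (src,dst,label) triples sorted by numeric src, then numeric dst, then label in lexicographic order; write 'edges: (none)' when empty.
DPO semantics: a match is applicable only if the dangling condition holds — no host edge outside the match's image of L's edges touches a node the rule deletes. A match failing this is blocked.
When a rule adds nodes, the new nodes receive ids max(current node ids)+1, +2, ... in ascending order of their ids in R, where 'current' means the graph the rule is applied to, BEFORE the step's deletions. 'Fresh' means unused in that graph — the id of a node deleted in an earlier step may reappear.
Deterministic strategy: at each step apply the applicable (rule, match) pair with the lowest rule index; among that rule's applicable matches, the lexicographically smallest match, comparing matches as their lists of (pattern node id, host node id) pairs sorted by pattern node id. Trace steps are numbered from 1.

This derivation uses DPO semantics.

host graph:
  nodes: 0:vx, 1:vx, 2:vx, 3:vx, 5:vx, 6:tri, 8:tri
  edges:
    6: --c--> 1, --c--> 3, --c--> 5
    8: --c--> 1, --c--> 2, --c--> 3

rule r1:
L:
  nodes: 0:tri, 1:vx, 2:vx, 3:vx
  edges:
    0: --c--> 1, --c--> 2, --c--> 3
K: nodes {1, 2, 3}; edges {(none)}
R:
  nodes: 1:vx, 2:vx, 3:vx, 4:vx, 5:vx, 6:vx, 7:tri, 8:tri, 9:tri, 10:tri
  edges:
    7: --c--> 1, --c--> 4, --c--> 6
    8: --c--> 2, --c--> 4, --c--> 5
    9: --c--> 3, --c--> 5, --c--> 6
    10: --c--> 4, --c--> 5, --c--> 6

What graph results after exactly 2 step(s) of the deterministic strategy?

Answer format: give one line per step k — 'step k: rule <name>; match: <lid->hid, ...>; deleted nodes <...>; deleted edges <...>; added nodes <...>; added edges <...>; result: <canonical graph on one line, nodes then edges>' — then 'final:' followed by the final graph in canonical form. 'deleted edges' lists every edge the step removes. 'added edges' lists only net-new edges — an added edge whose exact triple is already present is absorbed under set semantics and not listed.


step 1: rule r1; match: 0->6, 1->1, 2->3, 3->5; deleted nodes 6; deleted edges (6,1,c); (6,3,c); (6,5,c); added nodes 9, 10, 11, 12, 13, 14, 15; added edges (12,1,c); (12,9,c); (12,11,c); (13,3,c); (13,9,c); (13,10,c); (14,5,c); (14,10,c); (14,11,c); (15,9,c); (15,10,c); (15,11,c); result: nodes: 0:vx, 1:vx, 2:vx, 3:vx, 5:vx, 8:tri, 9:vx, 10:vx, 11:vx, 12:tri, 13:tri, 14:tri, 15:tri edges: (8,1,c); (8,2,c); (8,3,c); (12,1,c); (12,9,c); (12,11,c); (13,3,c); (13,9,c); (13,10,c); (14,5,c); (14,10,c); (14,11,c); (15,9,c); (15,10,c); (15,11,c)
step 2: rule r1; match: 0->8, 1->1, 2->2, 3->3; deleted nodes 8; deleted edges (8,1,c); (8,2,c); (8,3,c); added nodes 16, 17, 18, 19, 20, 21, 22; added edges (19,1,c); (19,16,c); (19,18,c); (20,2,c); (20,16,c); (20,17,c); (21,3,c); (21,17,c); (21,18,c); (22,16,c); (22,17,c); (22,18,c); result: nodes: 0:vx, 1:vx, 2:vx, 3:vx, 5:vx, 9:vx, 10:vx, 11:vx, 12:tri, 13:tri, 14:tri, 15:tri, 16:vx, 17:vx, 18:vx, 19:tri, 20:tri, 21:tri, 22:tri edges: (12,1,c); (12,9,c); (12,11,c); (13,3,c); (13,9,c); (13,10,c); (14,5,c); (14,10,c); (14,11,c); (15,9,c); (15,10,c); (15,11,c); (19,1,c); (19,16,c); (19,18,c); (20,2,c); (20,16,c); (20,17,c); (21,3,c); (21,17,c); (21,18,c); (22,16,c); (22,17,c); (22,18,c)
final:
nodes: 0:vx, 1:vx, 2:vx, 3:vx, 5:vx, 9:vx, 10:vx, 11:vx, 12:tri, 13:tri, 14:tri, 15:tri, 16:vx, 17:vx, 18:vx, 19:tri, 20:tri, 21:tri, 22:tri
edges: (12,1,c); (12,9,c); (12,11,c); (13,3,c); (13,9,c); (13,10,c); (14,5,c); (14,10,c); (14,11,c); (15,9,c); (15,10,c); (15,11,c); (19,1,c); (19,16,c); (19,18,c); (20,2,c); (20,16,c); (20,17,c); (21,3,c); (21,17,c); (21,18,c); (22,16,c); (22,17,c); (22,18,c)


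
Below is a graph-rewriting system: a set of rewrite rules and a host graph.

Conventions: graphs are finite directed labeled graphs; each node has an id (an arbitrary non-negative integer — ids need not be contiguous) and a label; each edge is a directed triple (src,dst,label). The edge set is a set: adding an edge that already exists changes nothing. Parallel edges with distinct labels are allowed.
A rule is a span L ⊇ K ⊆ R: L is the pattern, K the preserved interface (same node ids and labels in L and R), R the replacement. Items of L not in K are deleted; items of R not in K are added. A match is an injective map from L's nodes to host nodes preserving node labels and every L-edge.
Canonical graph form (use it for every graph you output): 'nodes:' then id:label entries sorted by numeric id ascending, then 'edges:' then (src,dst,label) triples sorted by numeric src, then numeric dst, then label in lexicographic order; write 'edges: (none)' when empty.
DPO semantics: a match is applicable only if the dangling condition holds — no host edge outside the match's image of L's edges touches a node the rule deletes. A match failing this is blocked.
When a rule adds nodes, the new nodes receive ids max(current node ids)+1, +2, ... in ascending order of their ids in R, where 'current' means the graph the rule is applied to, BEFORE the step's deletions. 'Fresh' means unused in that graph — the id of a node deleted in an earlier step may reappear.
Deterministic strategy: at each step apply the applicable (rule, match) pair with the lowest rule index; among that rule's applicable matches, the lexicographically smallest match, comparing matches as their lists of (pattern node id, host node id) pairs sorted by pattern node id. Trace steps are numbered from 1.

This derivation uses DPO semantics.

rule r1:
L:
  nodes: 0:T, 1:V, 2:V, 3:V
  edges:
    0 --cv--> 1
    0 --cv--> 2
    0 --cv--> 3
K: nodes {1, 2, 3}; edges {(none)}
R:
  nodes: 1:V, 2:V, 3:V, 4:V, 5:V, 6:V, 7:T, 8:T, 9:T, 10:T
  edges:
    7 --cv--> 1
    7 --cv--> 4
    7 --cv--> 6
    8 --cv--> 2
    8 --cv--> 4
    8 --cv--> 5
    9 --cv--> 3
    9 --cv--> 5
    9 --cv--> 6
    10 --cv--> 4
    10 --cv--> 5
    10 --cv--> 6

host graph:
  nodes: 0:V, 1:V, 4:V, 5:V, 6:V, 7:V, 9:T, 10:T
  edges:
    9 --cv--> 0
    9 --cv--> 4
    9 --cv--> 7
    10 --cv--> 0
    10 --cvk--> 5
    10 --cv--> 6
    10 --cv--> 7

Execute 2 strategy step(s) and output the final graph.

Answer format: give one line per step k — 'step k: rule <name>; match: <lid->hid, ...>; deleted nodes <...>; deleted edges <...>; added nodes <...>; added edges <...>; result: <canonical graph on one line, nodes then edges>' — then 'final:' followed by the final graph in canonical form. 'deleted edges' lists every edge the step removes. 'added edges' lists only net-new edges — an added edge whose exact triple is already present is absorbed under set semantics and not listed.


step 1: rule r1; match: 0->9, 1->0, 2->4, 3->7; deleted nodes 9; deleted edges (9,0,cv); (9,4,cv); (9,7,cv); added nodes 11, 12, 13, 14, 15, 16, 17; added edges (14,0,cv); (14,11,cv); (14,13,cv); (15,4,cv); (15,11,cv); (15,12,cv); (16,7,cv); (16,12,cv); (16,13,cv); (17,11,cv); (17,12,cv); (17,13,cv); result: nodes: 0:V, 1:V, 4:V, 5:V, 6:V, 7:V, 10:T, 11:V, 12:V, 13:V, 14:T, 15:T, 16:T, 17:T edges: (10,0,cv); (10,5,cvk); (10,6,cv); (10,7,cv); (14,0,cv); (14,11,cv); (14,13,cv); (15,4,cv); (15,11,cv); (15,12,cv); (16,7,cv); (16,12,cv); (16,13,cv); (17,11,cv); (17,12,cv); (17,13,cv)
step 2: rule r1; match: 0->14, 1->0, 2->11, 3->13; deleted nodes 14; deleted edges (14,0,cv); (14,11,cv); (14,13,cv); added nodes 18, 19, 20, 21, 22, 23, 24; added edges (21,0,cv); (21,18,cv); (21,20,cv); (22,11,cv); (22,18,cv); (22,19,cv); (23,13,cv); (23,19,cv); (23,20,cv); (24,18,cv); (24,19,cv); (24,20,cv); result: nodes: 0:V, 1:V, 4:V, 5:V, 6:V, 7:V, 10:T, 11:V, 12:V, 13:V, 15:T, 16:T, 17:T, 18:V, 19:V, 20:V, 21:T, 22:T, 23:T, 24:T edges: (10,0,cv); (10,5,cvk); (10,6,cv); (10,7,cv); (15,4,cv); (15,11,cv); (15,12,cv); (16,7,cv); (16,12,cv); (16,13,cv); (17,11,cv); (17,12,cv); (17,13,cv); (21,0,cv); (21,18,cv); (21,20,cv); (22,11,cv); (22,18,cv); (22,19,cv); (23,13,cv); (23,19,cv); (23,20,cv); (24,18,cv); (24,19,cv); (24,20,cv)
final:
nodes: 0:V, 1:V, 4:V, 5:V, 6:V, 7:V, 10:T, 11:V, 12:V, 13:V, 15:T, 16:T, 17:T, 18:V, 19:V, 20:V, 21:T, 22:T, 23:T, 24:T
edges: (10,0,cv); (10,5,cvk); (10,6,cv); (10,7,cv); (15,4,cv); (15,11,cv); (15,12,cv); (16,7,cv); (16,12,cv); (16,13,cv); (17,11,cv); (17,12,cv); (17,13,cv); (21,0,cv); (21,18,cv); (21,20,cv); (22,11,cv); (22,18,cv); (22,19,cv); (23,13,cv); (23,19,cv); (23,20,cv); (24,18,cv); (24,19,cv); (24,20,cv)
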